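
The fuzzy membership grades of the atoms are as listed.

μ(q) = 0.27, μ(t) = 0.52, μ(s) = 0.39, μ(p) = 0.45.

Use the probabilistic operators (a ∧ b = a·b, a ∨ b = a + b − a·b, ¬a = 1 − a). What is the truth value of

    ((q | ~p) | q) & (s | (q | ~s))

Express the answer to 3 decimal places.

~p = 1 − 0.4500 = 0.5500
q | ~p = a + b − a·b on (0.2700, 0.5500) = 0.6715
(q | ~p) | q = a + b − a·b on (0.6715, 0.2700) = 0.7602
~s = 1 − 0.3900 = 0.6100
q | ~s = a + b − a·b on (0.2700, 0.6100) = 0.7153
s | (q | ~s) = a + b − a·b on (0.3900, 0.7153) = 0.8263
((q | ~p) | q) & (s | (q | ~s)) = a·b on (0.7602, 0.8263) = 0.6282

0.628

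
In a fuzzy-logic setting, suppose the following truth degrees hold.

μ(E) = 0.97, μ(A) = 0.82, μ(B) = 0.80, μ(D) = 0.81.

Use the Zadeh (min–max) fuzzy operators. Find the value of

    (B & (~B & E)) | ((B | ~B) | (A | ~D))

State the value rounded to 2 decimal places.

0.82

~B = 1 − 0.80 = 0.20
~B & E = min(a, b) on (0.20, 0.97) = 0.20
B & (~B & E) = min(a, b) on (0.80, 0.20) = 0.20
~B = 1 − 0.80 = 0.20
B | ~B = max(a, b) on (0.80, 0.20) = 0.80
~D = 1 − 0.81 = 0.19
A | ~D = max(a, b) on (0.82, 0.19) = 0.82
(B | ~B) | (A | ~D) = max(a, b) on (0.80, 0.82) = 0.82
(B & (~B & E)) | ((B | ~B) | (A | ~D)) = max(a, b) on (0.20, 0.82) = 0.82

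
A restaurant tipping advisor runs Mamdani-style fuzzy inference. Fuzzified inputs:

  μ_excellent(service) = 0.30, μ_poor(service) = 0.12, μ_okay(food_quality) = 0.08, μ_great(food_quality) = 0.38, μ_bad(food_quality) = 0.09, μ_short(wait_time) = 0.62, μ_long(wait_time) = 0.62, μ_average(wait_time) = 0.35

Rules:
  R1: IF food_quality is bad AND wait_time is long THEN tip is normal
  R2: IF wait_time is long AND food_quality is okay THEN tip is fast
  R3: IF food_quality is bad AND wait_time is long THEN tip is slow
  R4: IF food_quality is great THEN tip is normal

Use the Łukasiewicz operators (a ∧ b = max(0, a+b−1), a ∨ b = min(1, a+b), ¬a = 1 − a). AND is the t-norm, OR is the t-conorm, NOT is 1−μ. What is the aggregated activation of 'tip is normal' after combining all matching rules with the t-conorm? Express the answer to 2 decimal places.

R1: bad=0.09, long=0.62; AND[max(0, a+b−1)] → w = 0.00
R2: long=0.62, okay=0.08; AND[max(0, a+b−1)] → w = 0.00
R3: bad=0.09, long=0.62; AND[max(0, a+b−1)] → w = 0.00
R4: great=0.38 → w = 0.38
Rules with consequent 'normal': {R1, R4} → strengths 0.00, 0.38
Aggregate via t-conorm [min(1, a+b)]: 0.38

0.38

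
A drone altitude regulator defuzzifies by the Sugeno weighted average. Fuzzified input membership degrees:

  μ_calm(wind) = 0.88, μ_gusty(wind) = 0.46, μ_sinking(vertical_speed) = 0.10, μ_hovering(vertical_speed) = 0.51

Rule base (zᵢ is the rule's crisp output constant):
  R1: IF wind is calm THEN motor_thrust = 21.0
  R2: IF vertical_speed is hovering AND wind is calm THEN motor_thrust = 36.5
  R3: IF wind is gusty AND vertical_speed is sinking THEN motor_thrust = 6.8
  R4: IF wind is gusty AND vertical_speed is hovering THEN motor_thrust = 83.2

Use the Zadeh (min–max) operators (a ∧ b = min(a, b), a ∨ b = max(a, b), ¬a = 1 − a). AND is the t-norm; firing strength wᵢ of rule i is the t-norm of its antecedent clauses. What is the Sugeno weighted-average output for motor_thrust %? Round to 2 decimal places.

39.00

R1 (z=21.0): calm=0.88 → w = 0.88
R2 (z=36.5): hovering=0.51, calm=0.88; AND[min(a, b)] → w = 0.51
R3 (z=6.8): gusty=0.46, sinking=0.10; AND[min(a, b)] → w = 0.10
R4 (z=83.2): gusty=0.46, hovering=0.51; AND[min(a, b)] → w = 0.46
Weighted average = (0.88·21.0 + 0.51·36.5 + 0.10·6.8 + 0.46·83.2) / (0.88 + 0.51 + 0.10 + 0.46)
  = 76.0470 / 1.9500 = 39.00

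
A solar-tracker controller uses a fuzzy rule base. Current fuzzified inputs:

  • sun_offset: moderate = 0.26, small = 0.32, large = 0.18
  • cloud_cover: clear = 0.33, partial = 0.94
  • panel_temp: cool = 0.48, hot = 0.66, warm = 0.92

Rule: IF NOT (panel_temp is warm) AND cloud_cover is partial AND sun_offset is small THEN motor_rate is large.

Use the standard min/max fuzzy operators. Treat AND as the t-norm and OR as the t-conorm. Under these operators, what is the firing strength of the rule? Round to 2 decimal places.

0.08

firing strength: ¬warm=1−0.92=0.08, partial=0.94, small=0.32; AND[min(a, b)] → w = 0.08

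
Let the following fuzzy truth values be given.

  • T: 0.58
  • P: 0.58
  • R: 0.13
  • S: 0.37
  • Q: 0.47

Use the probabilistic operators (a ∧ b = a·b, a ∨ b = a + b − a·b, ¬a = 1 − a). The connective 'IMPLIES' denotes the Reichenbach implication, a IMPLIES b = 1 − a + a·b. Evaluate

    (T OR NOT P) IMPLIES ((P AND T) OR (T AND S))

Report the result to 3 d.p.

NOT P = 1 − 0.5800 = 0.4200
T OR NOT P = a + b − a·b on (0.5800, 0.4200) = 0.7564
P AND T = a·b on (0.5800, 0.5800) = 0.3364
T AND S = a·b on (0.5800, 0.3700) = 0.2146
(P AND T) OR (T AND S) = a + b − a·b on (0.3364, 0.2146) = 0.4788
(T OR NOT P) IMPLIES ((P AND T) OR (T AND S))  [Reichenbach: 1 − a + a·b] with a=0.7564, b=0.4788 → 0.6058

0.606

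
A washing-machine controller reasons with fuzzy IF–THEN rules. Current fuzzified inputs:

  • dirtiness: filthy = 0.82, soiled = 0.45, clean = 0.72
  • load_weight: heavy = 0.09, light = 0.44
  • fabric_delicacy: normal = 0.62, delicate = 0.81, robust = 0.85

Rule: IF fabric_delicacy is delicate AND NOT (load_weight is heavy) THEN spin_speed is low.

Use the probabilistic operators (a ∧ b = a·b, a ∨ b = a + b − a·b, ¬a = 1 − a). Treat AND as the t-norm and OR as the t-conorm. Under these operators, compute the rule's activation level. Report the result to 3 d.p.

0.737

firing strength: delicate=0.81, ¬heavy=1−0.09=0.91; AND[a·b] → w = 0.7371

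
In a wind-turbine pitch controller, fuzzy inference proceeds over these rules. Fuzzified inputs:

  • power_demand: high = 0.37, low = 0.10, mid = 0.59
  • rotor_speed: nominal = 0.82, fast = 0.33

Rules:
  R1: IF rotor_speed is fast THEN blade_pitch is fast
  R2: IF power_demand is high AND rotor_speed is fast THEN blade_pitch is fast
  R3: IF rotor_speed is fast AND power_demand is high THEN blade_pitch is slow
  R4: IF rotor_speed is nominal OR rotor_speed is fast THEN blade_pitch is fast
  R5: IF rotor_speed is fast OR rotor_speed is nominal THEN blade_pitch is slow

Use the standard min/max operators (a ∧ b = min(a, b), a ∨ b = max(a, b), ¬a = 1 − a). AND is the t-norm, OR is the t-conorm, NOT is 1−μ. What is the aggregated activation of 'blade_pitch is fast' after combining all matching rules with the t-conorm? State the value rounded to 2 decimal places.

0.82

R1: fast=0.33 → w = 0.33
R2: high=0.37, fast=0.33; AND[min(a, b)] → w = 0.33
R3: fast=0.33, high=0.37; AND[min(a, b)] → w = 0.33
R4: nominal=0.82, fast=0.33; OR[max(a, b)] → w = 0.82
R5: fast=0.33, nominal=0.82; OR[max(a, b)] → w = 0.82
Rules with consequent 'fast': {R1, R2, R4} → strengths 0.33, 0.33, 0.82
Aggregate via t-conorm [max(a, b)]: 0.82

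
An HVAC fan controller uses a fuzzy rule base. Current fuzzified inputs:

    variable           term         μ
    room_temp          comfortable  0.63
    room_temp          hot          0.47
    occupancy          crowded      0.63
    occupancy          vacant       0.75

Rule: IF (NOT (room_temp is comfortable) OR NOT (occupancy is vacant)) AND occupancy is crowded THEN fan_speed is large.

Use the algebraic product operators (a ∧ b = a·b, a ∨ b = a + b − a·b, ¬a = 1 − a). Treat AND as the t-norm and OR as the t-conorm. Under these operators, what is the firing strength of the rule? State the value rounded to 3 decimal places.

0.332

firing strength: (¬comfortable=1−0.63=0.37 OR ¬vacant=1−0.75=0.25) = 0.5275; AND[a·b] with crowded=0.63 → w = 0.3323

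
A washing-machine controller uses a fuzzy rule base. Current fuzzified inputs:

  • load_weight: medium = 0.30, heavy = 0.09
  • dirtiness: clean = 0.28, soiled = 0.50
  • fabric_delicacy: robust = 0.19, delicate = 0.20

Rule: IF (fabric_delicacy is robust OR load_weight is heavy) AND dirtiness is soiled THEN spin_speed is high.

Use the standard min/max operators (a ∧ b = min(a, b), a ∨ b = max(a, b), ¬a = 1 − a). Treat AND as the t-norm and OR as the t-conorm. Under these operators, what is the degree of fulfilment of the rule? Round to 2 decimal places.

firing strength: (robust=0.19 OR heavy=0.09) = 0.19; AND[min(a, b)] with soiled=0.50 → w = 0.19

0.19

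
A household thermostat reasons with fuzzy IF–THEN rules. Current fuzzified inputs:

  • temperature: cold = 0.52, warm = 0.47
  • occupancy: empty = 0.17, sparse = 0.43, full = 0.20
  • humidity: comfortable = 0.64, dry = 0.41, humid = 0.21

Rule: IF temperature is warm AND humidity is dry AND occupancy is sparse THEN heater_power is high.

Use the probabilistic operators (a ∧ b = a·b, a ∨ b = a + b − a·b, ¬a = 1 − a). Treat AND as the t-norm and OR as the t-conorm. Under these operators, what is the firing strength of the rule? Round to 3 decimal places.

firing strength: warm=0.47, dry=0.41, sparse=0.43; AND[a·b] → w = 0.0829

0.083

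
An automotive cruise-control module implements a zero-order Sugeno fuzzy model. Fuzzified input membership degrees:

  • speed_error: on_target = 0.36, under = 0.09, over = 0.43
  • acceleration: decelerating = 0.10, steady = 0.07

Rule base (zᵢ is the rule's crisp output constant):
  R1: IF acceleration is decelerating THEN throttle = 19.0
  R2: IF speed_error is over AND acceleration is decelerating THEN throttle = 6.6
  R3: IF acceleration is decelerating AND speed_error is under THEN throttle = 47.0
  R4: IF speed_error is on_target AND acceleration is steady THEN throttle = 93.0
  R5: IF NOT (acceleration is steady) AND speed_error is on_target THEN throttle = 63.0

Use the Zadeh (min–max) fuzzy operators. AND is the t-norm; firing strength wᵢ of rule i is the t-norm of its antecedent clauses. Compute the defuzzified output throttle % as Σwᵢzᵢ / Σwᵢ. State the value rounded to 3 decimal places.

49.972

R1 (z=19.0): decelerating=0.10 → w = 0.10
R2 (z=6.6): over=0.43, decelerating=0.10; AND[min(a, b)] → w = 0.10
R3 (z=47.0): decelerating=0.10, under=0.09; AND[min(a, b)] → w = 0.09
R4 (z=93.0): on_target=0.36, steady=0.07; AND[min(a, b)] → w = 0.07
R5 (z=63.0): ¬steady=1−0.07=0.93, on_target=0.36; AND[min(a, b)] → w = 0.36
Weighted average = (0.10·19.0 + 0.10·6.6 + 0.09·47.0 + 0.07·93.0 + 0.36·63.0) / (0.10 + 0.10 + 0.09 + 0.07 + 0.36)
  = 35.9800 / 0.7200 = 49.972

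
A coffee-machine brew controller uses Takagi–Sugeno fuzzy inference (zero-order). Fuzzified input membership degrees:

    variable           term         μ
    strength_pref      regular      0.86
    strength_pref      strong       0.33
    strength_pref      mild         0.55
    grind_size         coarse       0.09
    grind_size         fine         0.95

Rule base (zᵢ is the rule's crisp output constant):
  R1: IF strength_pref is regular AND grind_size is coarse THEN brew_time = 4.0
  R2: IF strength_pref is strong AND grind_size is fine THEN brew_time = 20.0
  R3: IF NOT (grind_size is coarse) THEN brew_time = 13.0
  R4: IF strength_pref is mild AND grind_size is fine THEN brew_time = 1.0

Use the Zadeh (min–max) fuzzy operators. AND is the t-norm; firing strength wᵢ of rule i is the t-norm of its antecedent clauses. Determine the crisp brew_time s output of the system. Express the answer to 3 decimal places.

R1 (z=4.0): regular=0.86, coarse=0.09; AND[min(a, b)] → w = 0.09
R2 (z=20.0): strong=0.33, fine=0.95; AND[min(a, b)] → w = 0.33
R3 (z=13.0): ¬coarse=1−0.09=0.91 → w = 0.91
R4 (z=1.0): mild=0.55, fine=0.95; AND[min(a, b)] → w = 0.55
Weighted average = (0.09·4.0 + 0.33·20.0 + 0.91·13.0 + 0.55·1.0) / (0.09 + 0.33 + 0.91 + 0.55)
  = 19.3400 / 1.8800 = 10.287

10.287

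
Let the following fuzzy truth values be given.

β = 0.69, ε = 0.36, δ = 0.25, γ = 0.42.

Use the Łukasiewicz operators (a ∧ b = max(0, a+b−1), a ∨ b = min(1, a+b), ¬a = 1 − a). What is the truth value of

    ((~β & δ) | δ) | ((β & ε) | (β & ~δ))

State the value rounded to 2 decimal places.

~β = 1 − 0.69 = 0.31
~β & δ = max(0, a+b−1) on (0.31, 0.25) = 0.00
(~β & δ) | δ = min(1, a+b) on (0.00, 0.25) = 0.25
β & ε = max(0, a+b−1) on (0.69, 0.36) = 0.05
~δ = 1 − 0.25 = 0.75
β & ~δ = max(0, a+b−1) on (0.69, 0.75) = 0.44
(β & ε) | (β & ~δ) = min(1, a+b) on (0.05, 0.44) = 0.49
((~β & δ) | δ) | ((β & ε) | (β & ~δ)) = min(1, a+b) on (0.25, 0.49) = 0.74

0.74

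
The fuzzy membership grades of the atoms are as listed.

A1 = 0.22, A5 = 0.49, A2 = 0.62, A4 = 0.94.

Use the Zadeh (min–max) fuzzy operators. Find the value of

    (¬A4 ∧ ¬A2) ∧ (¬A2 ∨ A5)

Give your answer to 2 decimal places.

0.06

¬A4 = 1 − 0.94 = 0.06
¬A2 = 1 − 0.62 = 0.38
¬A4 ∧ ¬A2 = min(a, b) on (0.06, 0.38) = 0.06
¬A2 = 1 − 0.62 = 0.38
¬A2 ∨ A5 = max(a, b) on (0.38, 0.49) = 0.49
(¬A4 ∧ ¬A2) ∧ (¬A2 ∨ A5) = min(a, b) on (0.06, 0.49) = 0.06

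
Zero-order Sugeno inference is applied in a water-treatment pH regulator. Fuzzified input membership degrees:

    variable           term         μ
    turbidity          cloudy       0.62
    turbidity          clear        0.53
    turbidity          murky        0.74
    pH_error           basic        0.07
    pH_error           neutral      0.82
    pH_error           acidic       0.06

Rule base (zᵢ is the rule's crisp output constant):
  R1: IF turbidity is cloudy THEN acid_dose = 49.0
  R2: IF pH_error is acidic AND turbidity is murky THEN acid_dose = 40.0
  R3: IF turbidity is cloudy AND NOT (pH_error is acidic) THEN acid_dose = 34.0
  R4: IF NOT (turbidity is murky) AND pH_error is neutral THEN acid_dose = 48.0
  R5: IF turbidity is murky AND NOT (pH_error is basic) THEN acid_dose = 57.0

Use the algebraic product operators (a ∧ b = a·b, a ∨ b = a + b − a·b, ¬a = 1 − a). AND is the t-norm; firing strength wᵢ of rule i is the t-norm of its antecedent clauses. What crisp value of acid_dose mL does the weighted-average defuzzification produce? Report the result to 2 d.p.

47.21

R1 (z=49.0): cloudy=0.62 → w = 0.6200
R2 (z=40.0): acidic=0.06, murky=0.74; AND[a·b] → w = 0.0444
R3 (z=34.0): cloudy=0.62, ¬acidic=1−0.06=0.94; AND[a·b] → w = 0.5828
R4 (z=48.0): ¬murky=1−0.74=0.26, neutral=0.82; AND[a·b] → w = 0.2132
R5 (z=57.0): murky=0.74, ¬basic=1−0.07=0.93; AND[a·b] → w = 0.6882
Weighted average = (0.6200·49.0 + 0.0444·40.0 + 0.5828·34.0 + 0.2132·48.0 + 0.6882·57.0) / (0.6200 + 0.0444 + 0.5828 + 0.2132 + 0.6882)
  = 101.4322 / 2.1486 = 47.21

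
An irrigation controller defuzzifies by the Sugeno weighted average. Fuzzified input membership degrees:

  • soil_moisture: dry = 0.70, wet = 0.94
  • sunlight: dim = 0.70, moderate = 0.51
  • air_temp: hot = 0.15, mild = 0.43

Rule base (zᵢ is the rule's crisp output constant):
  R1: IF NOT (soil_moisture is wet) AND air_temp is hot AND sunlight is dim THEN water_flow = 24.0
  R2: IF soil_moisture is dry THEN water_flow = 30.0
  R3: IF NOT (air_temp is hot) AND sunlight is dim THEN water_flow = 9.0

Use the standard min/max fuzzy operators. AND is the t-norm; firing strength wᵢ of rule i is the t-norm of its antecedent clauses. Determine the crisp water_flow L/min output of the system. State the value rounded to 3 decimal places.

R1 (z=24.0): ¬wet=1−0.94=0.06, hot=0.15, dim=0.70; AND[min(a, b)] → w = 0.06
R2 (z=30.0): dry=0.70 → w = 0.70
R3 (z=9.0): ¬hot=1−0.15=0.85, dim=0.70; AND[min(a, b)] → w = 0.70
Weighted average = (0.06·24.0 + 0.70·30.0 + 0.70·9.0) / (0.06 + 0.70 + 0.70)
  = 28.7400 / 1.4600 = 19.685

19.685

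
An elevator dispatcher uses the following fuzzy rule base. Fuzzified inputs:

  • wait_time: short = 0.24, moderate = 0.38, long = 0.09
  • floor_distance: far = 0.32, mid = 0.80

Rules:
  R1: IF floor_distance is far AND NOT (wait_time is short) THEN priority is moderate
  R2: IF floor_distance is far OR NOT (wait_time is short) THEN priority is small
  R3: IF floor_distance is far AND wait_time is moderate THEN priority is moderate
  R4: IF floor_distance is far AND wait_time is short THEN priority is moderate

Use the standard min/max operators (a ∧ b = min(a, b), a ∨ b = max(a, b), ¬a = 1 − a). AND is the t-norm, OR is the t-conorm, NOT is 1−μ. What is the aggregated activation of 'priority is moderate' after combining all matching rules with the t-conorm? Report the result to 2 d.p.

R1: far=0.32, ¬short=1−0.24=0.76; AND[min(a, b)] → w = 0.32
R2: far=0.32, ¬short=1−0.24=0.76; OR[max(a, b)] → w = 0.76
R3: far=0.32, moderate=0.38; AND[min(a, b)] → w = 0.32
R4: far=0.32, short=0.24; AND[min(a, b)] → w = 0.24
Rules with consequent 'moderate': {R1, R3, R4} → strengths 0.32, 0.32, 0.24
Aggregate via t-conorm [max(a, b)]: 0.32

0.32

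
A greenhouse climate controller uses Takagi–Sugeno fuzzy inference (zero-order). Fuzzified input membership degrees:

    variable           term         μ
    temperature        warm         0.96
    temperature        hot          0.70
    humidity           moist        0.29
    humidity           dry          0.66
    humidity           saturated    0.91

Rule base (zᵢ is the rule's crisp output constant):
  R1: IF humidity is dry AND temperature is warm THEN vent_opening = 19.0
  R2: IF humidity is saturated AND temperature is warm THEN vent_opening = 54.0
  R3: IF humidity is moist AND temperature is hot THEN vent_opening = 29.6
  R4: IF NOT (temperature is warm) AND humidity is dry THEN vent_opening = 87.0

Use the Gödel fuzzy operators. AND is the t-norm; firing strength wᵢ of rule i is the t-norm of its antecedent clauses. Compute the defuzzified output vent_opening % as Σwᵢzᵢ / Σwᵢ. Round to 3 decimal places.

38.813

R1 (z=19.0): dry=0.66, warm=0.96; AND[min(a, b)] → w = 0.66
R2 (z=54.0): saturated=0.91, warm=0.96; AND[min(a, b)] → w = 0.91
R3 (z=29.6): moist=0.29, hot=0.70; AND[min(a, b)] → w = 0.29
R4 (z=87.0): ¬warm=1−0.96=0.04, dry=0.66; AND[min(a, b)] → w = 0.04
Weighted average = (0.66·19.0 + 0.91·54.0 + 0.29·29.6 + 0.04·87.0) / (0.66 + 0.91 + 0.29 + 0.04)
  = 73.7440 / 1.9000 = 38.813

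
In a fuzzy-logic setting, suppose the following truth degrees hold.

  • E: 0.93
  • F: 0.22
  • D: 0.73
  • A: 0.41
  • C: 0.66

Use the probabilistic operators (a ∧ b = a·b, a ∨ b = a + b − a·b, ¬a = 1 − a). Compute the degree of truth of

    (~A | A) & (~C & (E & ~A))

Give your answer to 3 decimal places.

0.141

~A = 1 − 0.4100 = 0.5900
~A | A = a + b − a·b on (0.5900, 0.4100) = 0.7581
~C = 1 − 0.6600 = 0.3400
~A = 1 − 0.4100 = 0.5900
E & ~A = a·b on (0.9300, 0.5900) = 0.5487
~C & (E & ~A) = a·b on (0.3400, 0.5487) = 0.1866
(~A | A) & (~C & (E & ~A)) = a·b on (0.7581, 0.1866) = 0.1414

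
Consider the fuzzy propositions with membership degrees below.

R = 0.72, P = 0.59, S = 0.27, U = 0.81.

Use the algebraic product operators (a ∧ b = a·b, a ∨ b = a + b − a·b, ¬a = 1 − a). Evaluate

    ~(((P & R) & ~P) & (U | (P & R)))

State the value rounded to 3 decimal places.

P & R = a·b on (0.5900, 0.7200) = 0.4248
~P = 1 − 0.5900 = 0.4100
(P & R) & ~P = a·b on (0.4248, 0.4100) = 0.1742
P & R = a·b on (0.5900, 0.7200) = 0.4248
U | (P & R) = a + b − a·b on (0.8100, 0.4248) = 0.8907
((P & R) & ~P) & (U | (P & R)) = a·b on (0.1742, 0.8907) = 0.1551
~(((P & R) & ~P) & (U | (P & R))) = 1 − 0.1551 = 0.8449

0.845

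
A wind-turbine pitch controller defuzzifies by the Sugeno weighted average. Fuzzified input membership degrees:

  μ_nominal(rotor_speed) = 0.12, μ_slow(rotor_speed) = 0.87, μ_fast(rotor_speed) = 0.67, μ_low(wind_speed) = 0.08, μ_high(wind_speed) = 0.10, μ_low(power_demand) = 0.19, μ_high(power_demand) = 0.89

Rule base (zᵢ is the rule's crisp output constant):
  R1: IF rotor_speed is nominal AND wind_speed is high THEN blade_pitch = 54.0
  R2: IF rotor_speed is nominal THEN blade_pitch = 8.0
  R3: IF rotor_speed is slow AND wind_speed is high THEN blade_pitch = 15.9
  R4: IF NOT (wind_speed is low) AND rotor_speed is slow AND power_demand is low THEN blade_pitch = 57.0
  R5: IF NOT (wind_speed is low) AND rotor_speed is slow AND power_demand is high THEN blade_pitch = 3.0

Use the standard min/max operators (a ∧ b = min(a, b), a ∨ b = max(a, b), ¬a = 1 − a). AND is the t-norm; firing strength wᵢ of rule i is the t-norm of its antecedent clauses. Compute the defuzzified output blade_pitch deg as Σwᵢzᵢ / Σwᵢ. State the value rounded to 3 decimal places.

15.500

R1 (z=54.0): nominal=0.12, high=0.10; AND[min(a, b)] → w = 0.10
R2 (z=8.0): nominal=0.12 → w = 0.12
R3 (z=15.9): slow=0.87, high=0.10; AND[min(a, b)] → w = 0.10
R4 (z=57.0): ¬low=1−0.08=0.92, slow=0.87, low=0.19; AND[min(a, b)] → w = 0.19
R5 (z=3.0): ¬low=1−0.08=0.92, slow=0.87, high=0.89; AND[min(a, b)] → w = 0.87
Weighted average = (0.10·54.0 + 0.12·8.0 + 0.10·15.9 + 0.19·57.0 + 0.87·3.0) / (0.10 + 0.12 + 0.10 + 0.19 + 0.87)
  = 21.3900 / 1.3800 = 15.500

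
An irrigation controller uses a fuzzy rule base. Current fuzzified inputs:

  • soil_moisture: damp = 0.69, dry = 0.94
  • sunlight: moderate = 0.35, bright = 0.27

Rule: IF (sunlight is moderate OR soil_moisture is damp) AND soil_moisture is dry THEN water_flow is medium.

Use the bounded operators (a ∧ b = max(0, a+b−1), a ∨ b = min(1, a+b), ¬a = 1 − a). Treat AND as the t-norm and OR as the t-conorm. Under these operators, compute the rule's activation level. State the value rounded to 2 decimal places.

firing strength: (moderate=0.35 OR damp=0.69) = 1.00; AND[max(0, a+b−1)] with dry=0.94 → w = 0.94

0.94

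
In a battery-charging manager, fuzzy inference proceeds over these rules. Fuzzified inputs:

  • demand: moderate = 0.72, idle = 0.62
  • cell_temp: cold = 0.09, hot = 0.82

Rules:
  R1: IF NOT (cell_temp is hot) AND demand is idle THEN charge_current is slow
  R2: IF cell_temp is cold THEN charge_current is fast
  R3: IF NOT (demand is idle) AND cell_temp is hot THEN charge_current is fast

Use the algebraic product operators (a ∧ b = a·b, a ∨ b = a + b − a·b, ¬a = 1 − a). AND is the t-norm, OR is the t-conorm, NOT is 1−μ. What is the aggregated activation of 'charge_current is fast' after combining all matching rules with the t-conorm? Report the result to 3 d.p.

0.374

R1: ¬hot=1−0.82=0.18, idle=0.62; AND[a·b] → w = 0.1116
R2: cold=0.09 → w = 0.0900
R3: ¬idle=1−0.62=0.38, hot=0.82; AND[a·b] → w = 0.3116
Rules with consequent 'fast': {R2, R3} → strengths 0.0900, 0.3116
Aggregate via t-conorm [a + b − a·b]: 0.3736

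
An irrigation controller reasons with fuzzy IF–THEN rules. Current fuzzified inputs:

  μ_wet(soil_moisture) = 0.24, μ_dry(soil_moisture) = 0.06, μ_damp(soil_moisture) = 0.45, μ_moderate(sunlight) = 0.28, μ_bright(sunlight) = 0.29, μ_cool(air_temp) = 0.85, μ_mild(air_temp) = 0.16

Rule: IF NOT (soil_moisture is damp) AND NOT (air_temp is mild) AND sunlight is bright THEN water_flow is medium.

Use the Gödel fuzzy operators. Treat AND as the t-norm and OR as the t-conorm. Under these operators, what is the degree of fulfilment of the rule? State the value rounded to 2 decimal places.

firing strength: ¬damp=1−0.45=0.55, ¬mild=1−0.16=0.84, bright=0.29; AND[min(a, b)] → w = 0.29

0.29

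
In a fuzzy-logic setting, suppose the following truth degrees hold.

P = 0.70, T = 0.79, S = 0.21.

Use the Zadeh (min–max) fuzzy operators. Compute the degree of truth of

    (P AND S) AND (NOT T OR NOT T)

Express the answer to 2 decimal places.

0.21

P AND S = min(a, b) on (0.70, 0.21) = 0.21
NOT T = 1 − 0.79 = 0.21
NOT T = 1 − 0.79 = 0.21
NOT T OR NOT T = max(a, b) on (0.21, 0.21) = 0.21
(P AND S) AND (NOT T OR NOT T) = min(a, b) on (0.21, 0.21) = 0.21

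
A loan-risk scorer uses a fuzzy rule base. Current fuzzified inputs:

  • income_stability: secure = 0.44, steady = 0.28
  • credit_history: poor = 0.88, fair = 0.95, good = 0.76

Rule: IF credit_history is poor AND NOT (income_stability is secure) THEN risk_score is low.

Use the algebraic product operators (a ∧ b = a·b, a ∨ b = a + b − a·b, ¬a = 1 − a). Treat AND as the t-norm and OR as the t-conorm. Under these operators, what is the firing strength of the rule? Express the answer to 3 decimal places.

0.493

firing strength: poor=0.88, ¬secure=1−0.44=0.56; AND[a·b] → w = 0.4928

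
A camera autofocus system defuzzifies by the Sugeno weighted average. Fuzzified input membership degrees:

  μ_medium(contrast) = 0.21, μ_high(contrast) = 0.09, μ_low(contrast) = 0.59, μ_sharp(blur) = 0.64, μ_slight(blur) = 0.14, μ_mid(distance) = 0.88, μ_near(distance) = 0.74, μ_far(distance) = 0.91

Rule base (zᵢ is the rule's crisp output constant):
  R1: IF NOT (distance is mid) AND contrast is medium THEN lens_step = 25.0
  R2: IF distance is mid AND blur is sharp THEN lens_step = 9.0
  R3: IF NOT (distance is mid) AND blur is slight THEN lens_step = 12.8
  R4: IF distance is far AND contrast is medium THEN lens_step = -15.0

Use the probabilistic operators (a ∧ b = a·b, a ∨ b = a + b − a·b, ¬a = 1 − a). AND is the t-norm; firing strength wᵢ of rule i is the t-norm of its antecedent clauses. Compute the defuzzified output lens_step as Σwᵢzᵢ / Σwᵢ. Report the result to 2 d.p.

R1 (z=25.0): ¬mid=1−0.88=0.12, medium=0.21; AND[a·b] → w = 0.0252
R2 (z=9.0): mid=0.88, sharp=0.64; AND[a·b] → w = 0.5632
R3 (z=12.8): ¬mid=1−0.88=0.12, slight=0.14; AND[a·b] → w = 0.0168
R4 (z=-15.0): far=0.91, medium=0.21; AND[a·b] → w = 0.1911
Weighted average = (0.0252·25.0 + 0.5632·9.0 + 0.0168·12.8 + 0.1911·-15.0) / (0.0252 + 0.5632 + 0.0168 + 0.1911)
  = 3.0473 / 0.7963 = 3.83

3.83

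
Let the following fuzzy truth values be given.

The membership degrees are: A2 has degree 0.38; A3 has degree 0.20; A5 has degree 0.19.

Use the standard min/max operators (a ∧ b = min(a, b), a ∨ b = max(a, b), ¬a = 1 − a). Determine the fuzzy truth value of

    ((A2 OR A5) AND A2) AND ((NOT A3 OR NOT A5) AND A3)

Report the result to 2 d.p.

A2 OR A5 = max(a, b) on (0.38, 0.19) = 0.38
(A2 OR A5) AND A2 = min(a, b) on (0.38, 0.38) = 0.38
NOT A3 = 1 − 0.20 = 0.80
NOT A5 = 1 − 0.19 = 0.81
NOT A3 OR NOT A5 = max(a, b) on (0.80, 0.81) = 0.81
(NOT A3 OR NOT A5) AND A3 = min(a, b) on (0.81, 0.20) = 0.20
((A2 OR A5) AND A2) AND ((NOT A3 OR NOT A5) AND A3) = min(a, b) on (0.38, 0.20) = 0.20

0.20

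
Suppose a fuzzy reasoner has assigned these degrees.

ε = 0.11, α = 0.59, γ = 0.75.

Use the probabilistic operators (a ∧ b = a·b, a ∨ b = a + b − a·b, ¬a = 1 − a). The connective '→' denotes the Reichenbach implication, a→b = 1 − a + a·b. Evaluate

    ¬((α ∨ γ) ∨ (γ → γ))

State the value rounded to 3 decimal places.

0.019

α ∨ γ = a + b − a·b on (0.5900, 0.7500) = 0.8975
γ → γ  [Reichenbach: 1 − a + a·b] with a=0.7500, b=0.7500 → 0.8125
(α ∨ γ) ∨ (γ → γ) = a + b − a·b on (0.8975, 0.8125) = 0.9808
¬((α ∨ γ) ∨ (γ → γ)) = 1 − 0.9808 = 0.0192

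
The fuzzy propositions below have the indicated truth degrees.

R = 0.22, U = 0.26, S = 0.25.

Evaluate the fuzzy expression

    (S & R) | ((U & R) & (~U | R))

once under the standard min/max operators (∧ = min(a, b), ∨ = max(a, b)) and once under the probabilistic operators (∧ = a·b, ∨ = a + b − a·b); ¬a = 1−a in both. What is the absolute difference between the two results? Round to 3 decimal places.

0.122

Under standard min/max:
  S & R = min(a, b) on (0.25, 0.22) = 0.22
  U & R = min(a, b) on (0.26, 0.22) = 0.22
  ~U = 1 − 0.26 = 0.74
  ~U | R = max(a, b) on (0.74, 0.22) = 0.74
  (U & R) & (~U | R) = min(a, b) on (0.22, 0.74) = 0.22
  (S & R) | ((U & R) & (~U | R)) = max(a, b) on (0.22, 0.22) = 0.22
  → value = 0.2200
Under probabilistic:
  S & R = a·b on (0.2500, 0.2200) = 0.0550
  U & R = a·b on (0.2600, 0.2200) = 0.0572
  ~U = 1 − 0.2600 = 0.7400
  ~U | R = a + b − a·b on (0.7400, 0.2200) = 0.7972
  (U & R) & (~U | R) = a·b on (0.0572, 0.7972) = 0.0456
  (S & R) | ((U & R) & (~U | R)) = a + b − a·b on (0.0550, 0.0456) = 0.0981
  → value = 0.0981
|0.2200 − 0.0981| = 0.122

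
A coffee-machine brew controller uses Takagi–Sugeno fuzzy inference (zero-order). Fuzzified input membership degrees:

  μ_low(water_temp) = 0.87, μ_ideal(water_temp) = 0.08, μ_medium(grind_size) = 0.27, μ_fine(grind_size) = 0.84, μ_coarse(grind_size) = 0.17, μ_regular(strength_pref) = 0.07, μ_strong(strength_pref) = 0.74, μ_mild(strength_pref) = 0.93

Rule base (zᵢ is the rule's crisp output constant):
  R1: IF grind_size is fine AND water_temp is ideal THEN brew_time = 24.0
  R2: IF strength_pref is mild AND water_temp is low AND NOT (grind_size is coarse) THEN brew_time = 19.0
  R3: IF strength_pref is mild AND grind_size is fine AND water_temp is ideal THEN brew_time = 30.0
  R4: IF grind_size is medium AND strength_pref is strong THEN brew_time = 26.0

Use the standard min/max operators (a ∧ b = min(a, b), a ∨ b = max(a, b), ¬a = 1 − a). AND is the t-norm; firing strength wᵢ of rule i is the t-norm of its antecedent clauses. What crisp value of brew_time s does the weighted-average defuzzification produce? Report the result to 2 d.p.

21.52

R1 (z=24.0): fine=0.84, ideal=0.08; AND[min(a, b)] → w = 0.08
R2 (z=19.0): mild=0.93, low=0.87, ¬coarse=1−0.17=0.83; AND[min(a, b)] → w = 0.83
R3 (z=30.0): mild=0.93, fine=0.84, ideal=0.08; AND[min(a, b)] → w = 0.08
R4 (z=26.0): medium=0.27, strong=0.74; AND[min(a, b)] → w = 0.27
Weighted average = (0.08·24.0 + 0.83·19.0 + 0.08·30.0 + 0.27·26.0) / (0.08 + 0.83 + 0.08 + 0.27)
  = 27.1100 / 1.2600 = 21.52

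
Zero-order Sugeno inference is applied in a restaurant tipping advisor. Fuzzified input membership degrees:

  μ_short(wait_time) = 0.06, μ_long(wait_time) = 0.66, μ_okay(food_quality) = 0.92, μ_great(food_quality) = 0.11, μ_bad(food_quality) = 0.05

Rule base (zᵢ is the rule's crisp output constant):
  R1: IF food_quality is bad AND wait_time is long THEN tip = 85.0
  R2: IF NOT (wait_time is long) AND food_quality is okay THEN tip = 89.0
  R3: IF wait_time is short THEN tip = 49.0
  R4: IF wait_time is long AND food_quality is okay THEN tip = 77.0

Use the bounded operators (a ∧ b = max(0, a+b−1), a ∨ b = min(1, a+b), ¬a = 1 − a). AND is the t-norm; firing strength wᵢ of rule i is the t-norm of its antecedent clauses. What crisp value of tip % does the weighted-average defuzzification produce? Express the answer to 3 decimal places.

R1 (z=85.0): bad=0.05, long=0.66; AND[max(0, a+b−1)] → w = 0.00
R2 (z=89.0): ¬long=1−0.66=0.34, okay=0.92; AND[max(0, a+b−1)] → w = 0.26
R3 (z=49.0): short=0.06 → w = 0.06
R4 (z=77.0): long=0.66, okay=0.92; AND[max(0, a+b−1)] → w = 0.58
Weighted average = (0.00·85.0 + 0.26·89.0 + 0.06·49.0 + 0.58·77.0) / (0.00 + 0.26 + 0.06 + 0.58)
  = 70.7400 / 0.9000 = 78.600

78.600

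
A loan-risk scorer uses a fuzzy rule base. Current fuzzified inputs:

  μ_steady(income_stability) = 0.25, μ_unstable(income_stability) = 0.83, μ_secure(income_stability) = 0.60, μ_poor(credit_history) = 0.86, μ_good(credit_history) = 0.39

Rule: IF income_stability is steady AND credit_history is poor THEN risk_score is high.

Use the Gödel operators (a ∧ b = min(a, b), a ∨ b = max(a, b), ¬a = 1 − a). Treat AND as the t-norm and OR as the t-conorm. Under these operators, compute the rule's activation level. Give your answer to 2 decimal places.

firing strength: steady=0.25, poor=0.86; AND[min(a, b)] → w = 0.25

0.25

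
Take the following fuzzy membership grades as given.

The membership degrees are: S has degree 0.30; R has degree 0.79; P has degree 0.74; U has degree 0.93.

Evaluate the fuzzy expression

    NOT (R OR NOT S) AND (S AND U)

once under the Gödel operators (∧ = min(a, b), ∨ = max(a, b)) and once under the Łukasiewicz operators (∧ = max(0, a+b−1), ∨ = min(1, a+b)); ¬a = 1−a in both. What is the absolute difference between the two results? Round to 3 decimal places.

Under Gödel:
  NOT S = 1 − 0.30 = 0.70
  R OR NOT S = max(a, b) on (0.79, 0.70) = 0.79
  NOT (R OR NOT S) = 1 − 0.79 = 0.21
  S AND U = min(a, b) on (0.30, 0.93) = 0.30
  NOT (R OR NOT S) AND (S AND U) = min(a, b) on (0.21, 0.30) = 0.21
  → value = 0.2100
Under Łukasiewicz:
  NOT S = 1 − 0.30 = 0.70
  R OR NOT S = min(1, a+b) on (0.79, 0.70) = 1.00
  NOT (R OR NOT S) = 1 − 1.00 = 0.00
  S AND U = max(0, a+b−1) on (0.30, 0.93) = 0.23
  NOT (R OR NOT S) AND (S AND U) = max(0, a+b−1) on (0.00, 0.23) = 0.00
  → value = 0.0000
|0.2100 − 0.0000| = 0.210

0.210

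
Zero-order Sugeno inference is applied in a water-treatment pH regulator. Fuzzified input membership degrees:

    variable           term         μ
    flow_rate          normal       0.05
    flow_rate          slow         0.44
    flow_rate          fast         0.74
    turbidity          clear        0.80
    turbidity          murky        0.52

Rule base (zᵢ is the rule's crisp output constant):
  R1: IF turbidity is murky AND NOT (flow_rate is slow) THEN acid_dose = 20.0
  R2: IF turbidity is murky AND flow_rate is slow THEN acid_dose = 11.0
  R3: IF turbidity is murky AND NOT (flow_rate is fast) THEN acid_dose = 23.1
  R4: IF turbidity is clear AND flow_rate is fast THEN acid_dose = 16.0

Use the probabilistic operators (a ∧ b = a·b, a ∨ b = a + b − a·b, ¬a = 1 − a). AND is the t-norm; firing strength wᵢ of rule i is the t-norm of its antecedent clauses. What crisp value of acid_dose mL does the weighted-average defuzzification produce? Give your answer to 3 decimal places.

16.786

R1 (z=20.0): murky=0.52, ¬slow=1−0.44=0.56; AND[a·b] → w = 0.2912
R2 (z=11.0): murky=0.52, slow=0.44; AND[a·b] → w = 0.2288
R3 (z=23.1): murky=0.52, ¬fast=1−0.74=0.26; AND[a·b] → w = 0.1352
R4 (z=16.0): clear=0.80, fast=0.74; AND[a·b] → w = 0.5920
Weighted average = (0.2912·20.0 + 0.2288·11.0 + 0.1352·23.1 + 0.5920·16.0) / (0.2912 + 0.2288 + 0.1352 + 0.5920)
  = 20.9359 / 1.2472 = 16.786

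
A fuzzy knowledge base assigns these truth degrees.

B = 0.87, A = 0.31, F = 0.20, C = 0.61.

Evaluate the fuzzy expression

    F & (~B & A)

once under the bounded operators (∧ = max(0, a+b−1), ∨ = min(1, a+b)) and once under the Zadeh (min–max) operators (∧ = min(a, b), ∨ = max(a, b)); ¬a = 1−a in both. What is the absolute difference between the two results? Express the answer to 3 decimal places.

Under bounded:
  ~B = 1 − 0.87 = 0.13
  ~B & A = max(0, a+b−1) on (0.13, 0.31) = 0.00
  F & (~B & A) = max(0, a+b−1) on (0.20, 0.00) = 0.00
  → value = 0.0000
Under Zadeh (min–max):
  ~B = 1 − 0.87 = 0.13
  ~B & A = min(a, b) on (0.13, 0.31) = 0.13
  F & (~B & A) = min(a, b) on (0.20, 0.13) = 0.13
  → value = 0.1300
|0.0000 − 0.1300| = 0.130

0.130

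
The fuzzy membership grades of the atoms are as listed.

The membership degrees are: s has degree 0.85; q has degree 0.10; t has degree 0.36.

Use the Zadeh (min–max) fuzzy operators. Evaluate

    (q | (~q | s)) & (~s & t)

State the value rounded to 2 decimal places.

~q = 1 − 0.10 = 0.90
~q | s = max(a, b) on (0.90, 0.85) = 0.90
q | (~q | s) = max(a, b) on (0.10, 0.90) = 0.90
~s = 1 − 0.85 = 0.15
~s & t = min(a, b) on (0.15, 0.36) = 0.15
(q | (~q | s)) & (~s & t) = min(a, b) on (0.90, 0.15) = 0.15

0.15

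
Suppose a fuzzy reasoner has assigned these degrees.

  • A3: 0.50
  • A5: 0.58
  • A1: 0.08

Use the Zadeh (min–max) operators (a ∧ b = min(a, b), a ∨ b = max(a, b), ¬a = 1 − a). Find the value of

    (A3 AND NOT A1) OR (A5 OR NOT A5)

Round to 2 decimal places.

NOT A1 = 1 − 0.08 = 0.92
A3 AND NOT A1 = min(a, b) on (0.50, 0.92) = 0.50
NOT A5 = 1 − 0.58 = 0.42
A5 OR NOT A5 = max(a, b) on (0.58, 0.42) = 0.58
(A3 AND NOT A1) OR (A5 OR NOT A5) = max(a, b) on (0.50, 0.58) = 0.58

0.58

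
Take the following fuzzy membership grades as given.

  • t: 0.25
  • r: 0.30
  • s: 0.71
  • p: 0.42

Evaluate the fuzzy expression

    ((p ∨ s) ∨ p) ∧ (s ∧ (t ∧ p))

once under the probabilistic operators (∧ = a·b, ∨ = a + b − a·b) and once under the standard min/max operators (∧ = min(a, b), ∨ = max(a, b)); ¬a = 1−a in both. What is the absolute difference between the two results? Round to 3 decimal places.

Under probabilistic:
  p ∨ s = a + b − a·b on (0.4200, 0.7100) = 0.8318
  (p ∨ s) ∨ p = a + b − a·b on (0.8318, 0.4200) = 0.9024
  t ∧ p = a·b on (0.2500, 0.4200) = 0.1050
  s ∧ (t ∧ p) = a·b on (0.7100, 0.1050) = 0.0745
  ((p ∨ s) ∨ p) ∧ (s ∧ (t ∧ p)) = a·b on (0.9024, 0.0745) = 0.0673
  → value = 0.0673
Under standard min/max:
  p ∨ s = max(a, b) on (0.42, 0.71) = 0.71
  (p ∨ s) ∨ p = max(a, b) on (0.71, 0.42) = 0.71
  t ∧ p = min(a, b) on (0.25, 0.42) = 0.25
  s ∧ (t ∧ p) = min(a, b) on (0.71, 0.25) = 0.25
  ((p ∨ s) ∨ p) ∧ (s ∧ (t ∧ p)) = min(a, b) on (0.71, 0.25) = 0.25
  → value = 0.2500
|0.0673 − 0.2500| = 0.183

0.183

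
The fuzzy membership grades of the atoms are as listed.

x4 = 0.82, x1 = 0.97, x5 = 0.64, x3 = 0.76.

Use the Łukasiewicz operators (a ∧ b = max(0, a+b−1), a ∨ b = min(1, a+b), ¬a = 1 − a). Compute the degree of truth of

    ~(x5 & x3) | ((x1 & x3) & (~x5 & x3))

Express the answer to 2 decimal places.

0.60

x5 & x3 = max(0, a+b−1) on (0.64, 0.76) = 0.40
~(x5 & x3) = 1 − 0.40 = 0.60
x1 & x3 = max(0, a+b−1) on (0.97, 0.76) = 0.73
~x5 = 1 − 0.64 = 0.36
~x5 & x3 = max(0, a+b−1) on (0.36, 0.76) = 0.12
(x1 & x3) & (~x5 & x3) = max(0, a+b−1) on (0.73, 0.12) = 0.00
~(x5 & x3) | ((x1 & x3) & (~x5 & x3)) = min(1, a+b) on (0.60, 0.00) = 0.60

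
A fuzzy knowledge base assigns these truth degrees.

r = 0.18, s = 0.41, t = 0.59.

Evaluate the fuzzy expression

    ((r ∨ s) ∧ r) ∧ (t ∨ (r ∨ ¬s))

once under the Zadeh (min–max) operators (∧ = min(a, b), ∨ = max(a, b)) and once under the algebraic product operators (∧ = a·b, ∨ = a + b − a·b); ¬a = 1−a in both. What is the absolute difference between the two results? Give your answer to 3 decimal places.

0.100

Under Zadeh (min–max):
  r ∨ s = max(a, b) on (0.18, 0.41) = 0.41
  (r ∨ s) ∧ r = min(a, b) on (0.41, 0.18) = 0.18
  ¬s = 1 − 0.41 = 0.59
  r ∨ ¬s = max(a, b) on (0.18, 0.59) = 0.59
  t ∨ (r ∨ ¬s) = max(a, b) on (0.59, 0.59) = 0.59
  ((r ∨ s) ∧ r) ∧ (t ∨ (r ∨ ¬s)) = min(a, b) on (0.18, 0.59) = 0.18
  → value = 0.1800
Under algebraic product:
  r ∨ s = a + b − a·b on (0.1800, 0.4100) = 0.5162
  (r ∨ s) ∧ r = a·b on (0.5162, 0.1800) = 0.0929
  ¬s = 1 − 0.4100 = 0.5900
  r ∨ ¬s = a + b − a·b on (0.1800, 0.5900) = 0.6638
  t ∨ (r ∨ ¬s) = a + b − a·b on (0.5900, 0.6638) = 0.8622
  ((r ∨ s) ∧ r) ∧ (t ∨ (r ∨ ¬s)) = a·b on (0.0929, 0.8622) = 0.0801
  → value = 0.0801
|0.1800 − 0.0801| = 0.100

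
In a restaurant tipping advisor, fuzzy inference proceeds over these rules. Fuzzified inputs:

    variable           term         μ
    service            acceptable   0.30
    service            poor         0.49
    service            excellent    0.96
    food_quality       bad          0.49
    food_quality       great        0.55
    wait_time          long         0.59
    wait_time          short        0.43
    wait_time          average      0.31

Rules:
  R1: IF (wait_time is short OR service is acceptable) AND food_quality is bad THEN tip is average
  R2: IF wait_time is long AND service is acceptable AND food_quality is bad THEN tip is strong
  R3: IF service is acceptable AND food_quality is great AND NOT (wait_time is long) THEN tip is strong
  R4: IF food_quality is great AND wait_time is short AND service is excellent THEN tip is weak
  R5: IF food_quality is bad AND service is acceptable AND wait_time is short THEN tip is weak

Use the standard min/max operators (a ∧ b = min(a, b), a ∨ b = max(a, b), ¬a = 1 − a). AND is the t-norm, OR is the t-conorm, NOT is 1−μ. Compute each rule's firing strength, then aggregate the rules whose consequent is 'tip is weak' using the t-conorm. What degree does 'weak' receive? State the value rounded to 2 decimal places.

R1: (short=0.43 OR acceptable=0.30) = 0.43; AND[min(a, b)] with bad=0.49 → w = 0.43
R2: long=0.59, acceptable=0.30, bad=0.49; AND[min(a, b)] → w = 0.30
R3: acceptable=0.30, great=0.55, ¬long=1−0.59=0.41; AND[min(a, b)] → w = 0.30
R4: great=0.55, short=0.43, excellent=0.96; AND[min(a, b)] → w = 0.43
R5: bad=0.49, acceptable=0.30, short=0.43; AND[min(a, b)] → w = 0.30
Rules with consequent 'weak': {R4, R5} → strengths 0.43, 0.30
Aggregate via t-conorm [max(a, b)]: 0.43

0.43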